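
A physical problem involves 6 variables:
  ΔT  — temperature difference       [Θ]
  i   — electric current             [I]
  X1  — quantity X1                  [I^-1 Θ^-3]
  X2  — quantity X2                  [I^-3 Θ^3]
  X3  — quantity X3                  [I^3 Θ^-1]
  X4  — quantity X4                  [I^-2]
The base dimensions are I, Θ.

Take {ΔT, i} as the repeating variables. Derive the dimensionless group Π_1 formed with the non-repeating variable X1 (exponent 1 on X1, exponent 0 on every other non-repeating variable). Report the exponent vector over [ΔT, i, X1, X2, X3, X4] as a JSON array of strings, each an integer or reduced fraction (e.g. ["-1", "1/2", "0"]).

Write exponents as rows I,Θ / cols ΔT,i,X1,X2,X3,X4:
  I: [ 0  1 -1 -3  3 -2]
  Θ: [ 1  0 -3  3 -1  0]
Row reduction gives pivot columns ΔT,i; rank = 2
Repeat: ΔT,i; free: X1,X2,X3,X4
RREF:
  r0: [   1    0   -3    3   -1    0]
  r1: [   0    1   -1   -3    3   -2]
Fix exponent of X1 at 1, X2 at 0, X3 at 0, X4 at 0; solve each RREF row for its pivot's exponent:
  r0: exp(ΔT) + (-3)·1 = 0 ⇒ exp(ΔT) = 3
  r1: exp(i) + (-1)·1 = 0 ⇒ exp(i) = 1
Π_1 = ΔT^3 · i · X1

["3", "1", "1", "0", "0", "0"]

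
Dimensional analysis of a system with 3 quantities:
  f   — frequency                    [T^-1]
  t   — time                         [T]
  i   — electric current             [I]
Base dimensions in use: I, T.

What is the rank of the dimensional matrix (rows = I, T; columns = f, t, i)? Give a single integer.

Exponent matrix [I,T] × [f,t,i]:
  I: [ 0  0  1]
  T: [-1  1  0]
Row reduction gives pivot columns f,i; rank = 2

2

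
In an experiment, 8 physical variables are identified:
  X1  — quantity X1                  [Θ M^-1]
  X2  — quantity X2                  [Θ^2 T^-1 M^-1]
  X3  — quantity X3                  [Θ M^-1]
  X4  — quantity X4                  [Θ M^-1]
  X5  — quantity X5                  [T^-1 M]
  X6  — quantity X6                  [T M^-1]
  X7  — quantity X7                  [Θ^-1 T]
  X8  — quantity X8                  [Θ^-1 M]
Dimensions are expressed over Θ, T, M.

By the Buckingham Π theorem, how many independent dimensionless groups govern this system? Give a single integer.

6

Dimensional matrix (Θ×T×M by X1×X2×X3×X4×X5×X6×X7×X8):
  Θ: [ 1  2  1  1  0  0 -1 -1]
  T: [ 0 -1  0  0 -1  1  1  0]
  M: [-1 -1 -1 -1  1 -1  0  1]
Echelon form has 2 nonzero rows (pivots: X1,X2)
n=8, r=2 ⇒ 6 dimensionless groups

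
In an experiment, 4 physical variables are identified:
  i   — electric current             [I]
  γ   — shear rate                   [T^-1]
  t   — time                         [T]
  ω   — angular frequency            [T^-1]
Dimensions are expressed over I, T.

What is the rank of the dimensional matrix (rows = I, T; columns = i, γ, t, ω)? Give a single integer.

Write exponents as rows I,T / cols i,γ,t,ω:
  I: [ 1  0  0  0]
  T: [ 0 -1  1 -1]
Row reduction gives pivot columns i,γ; rank = 2

2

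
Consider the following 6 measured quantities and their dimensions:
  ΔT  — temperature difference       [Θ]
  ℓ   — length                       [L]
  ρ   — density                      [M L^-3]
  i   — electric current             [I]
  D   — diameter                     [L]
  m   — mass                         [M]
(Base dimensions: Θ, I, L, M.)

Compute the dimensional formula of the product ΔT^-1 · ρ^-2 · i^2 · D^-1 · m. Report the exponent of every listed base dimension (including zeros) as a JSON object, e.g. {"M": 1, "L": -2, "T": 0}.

{"Θ": -1, "I": 2, "L": 5, "M": -1}

Write exponents as rows Θ,I,L,M / cols ΔT,ℓ,ρ,i,D,m:
  Θ: [ 1  0  0  0  0  0]
  I: [ 0  0  0  1  0  0]
  L: [ 0  1 -3  0  1  0]
  M: [ 0  0  1  0  0  1]
  [Θ]: (-1)·1+(-2)·0+(2)·0+(-1)·0+(1)·0 = -1
  [I]: (-1)·0+(-2)·0+(2)·1+(-1)·0+(1)·0 = 2
  [L]: (-1)·0+(-2)·-3+(2)·0+(-1)·1+(1)·0 = 5
  [M]: (-1)·0+(-2)·1+(2)·0+(-1)·0+(1)·1 = -1
⇒ Θ^-1 I^2 L^5 M^-1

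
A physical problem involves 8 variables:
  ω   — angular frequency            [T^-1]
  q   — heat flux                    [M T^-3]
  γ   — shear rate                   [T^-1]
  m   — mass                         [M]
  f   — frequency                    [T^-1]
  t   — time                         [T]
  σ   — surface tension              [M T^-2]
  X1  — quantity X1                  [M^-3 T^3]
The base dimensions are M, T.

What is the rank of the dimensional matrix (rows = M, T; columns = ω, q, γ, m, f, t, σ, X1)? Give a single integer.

Exponent matrix [M,T] × [ω,q,γ,m,f,t,σ,X1]:
  M: [ 0  1  0  1  0  0  1 -3]
  T: [-1 -3 -1  0 -1  1 -2  3]
Echelon form has 2 nonzero rows (pivots: ω,q)

2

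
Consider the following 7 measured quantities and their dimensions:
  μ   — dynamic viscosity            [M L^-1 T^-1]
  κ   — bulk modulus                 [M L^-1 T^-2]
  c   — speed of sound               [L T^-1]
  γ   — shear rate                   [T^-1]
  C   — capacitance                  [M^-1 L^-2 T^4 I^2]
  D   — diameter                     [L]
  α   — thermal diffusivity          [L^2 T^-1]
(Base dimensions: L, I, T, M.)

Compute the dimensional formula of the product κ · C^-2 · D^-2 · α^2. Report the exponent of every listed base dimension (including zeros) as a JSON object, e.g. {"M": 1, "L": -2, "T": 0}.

{"L": 5, "I": -4, "T": -12, "M": 3}

Dimensional matrix (L×I×T×M by μ×κ×c×γ×C×D×α):
  L: [-1 -1  1  0 -2  1  2]
  I: [ 0  0  0  0  2  0  0]
  T: [-1 -2 -1 -1  4  0 -1]
  M: [ 1  1  0  0 -1  0  0]
  [L]: (1)·-1+(-2)·-2+(-2)·1+(2)·2 = 5
  [I]: (1)·0+(-2)·2+(-2)·0+(2)·0 = -4
  [T]: (1)·-2+(-2)·4+(-2)·0+(2)·-1 = -12
  [M]: (1)·1+(-2)·-1+(-2)·0+(2)·0 = 3
⇒ L^5 I^-4 T^-12 M^3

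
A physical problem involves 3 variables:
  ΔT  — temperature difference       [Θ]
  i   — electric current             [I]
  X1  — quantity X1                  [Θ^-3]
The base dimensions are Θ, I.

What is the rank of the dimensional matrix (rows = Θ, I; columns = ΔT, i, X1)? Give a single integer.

Write exponents as rows Θ,I / cols ΔT,i,X1:
  Θ: [ 1  0 -3]
  I: [ 0  1  0]
Row reduction gives pivot columns ΔT,i; rank = 2

2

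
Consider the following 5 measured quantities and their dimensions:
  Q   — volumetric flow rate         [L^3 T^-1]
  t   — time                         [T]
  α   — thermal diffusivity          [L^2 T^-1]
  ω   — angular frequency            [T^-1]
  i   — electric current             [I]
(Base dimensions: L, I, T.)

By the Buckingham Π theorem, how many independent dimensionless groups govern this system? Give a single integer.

2

Write exponents as rows L,I,T / cols Q,t,α,ω,i:
  L: [ 3  0  2  0  0]
  I: [ 0  0  0  0  1]
  T: [-1  1 -1 -1  0]
Row reduction gives pivot columns Q,t,i; rank = 3
n=5, r=3 ⇒ 2 dimensionless groups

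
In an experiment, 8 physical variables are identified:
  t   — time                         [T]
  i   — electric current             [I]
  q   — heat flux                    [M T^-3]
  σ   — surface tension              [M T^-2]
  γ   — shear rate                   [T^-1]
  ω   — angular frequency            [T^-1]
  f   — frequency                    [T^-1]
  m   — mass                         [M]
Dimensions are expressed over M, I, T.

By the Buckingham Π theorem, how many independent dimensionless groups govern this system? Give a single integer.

Dimensional matrix (M×I×T by t×i×q×σ×γ×ω×f×m):
  M: [ 0  0  1  1  0  0  0  1]
  I: [ 0  1  0  0  0  0  0  0]
  T: [ 1  0 -3 -2 -1 -1 -1  0]
Row reduction gives pivot columns t,i,q; rank = 3
8 vars − rank 3 = 5 Π groups

5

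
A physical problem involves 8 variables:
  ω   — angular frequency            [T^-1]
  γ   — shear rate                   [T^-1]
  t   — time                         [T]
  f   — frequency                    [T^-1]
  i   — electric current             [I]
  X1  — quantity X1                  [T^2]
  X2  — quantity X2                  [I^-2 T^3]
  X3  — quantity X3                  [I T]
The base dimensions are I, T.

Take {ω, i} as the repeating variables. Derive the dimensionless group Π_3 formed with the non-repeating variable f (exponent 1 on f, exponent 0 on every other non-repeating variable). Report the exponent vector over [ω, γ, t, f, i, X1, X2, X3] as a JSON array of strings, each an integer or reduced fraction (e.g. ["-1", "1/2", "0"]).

["-1", "0", "0", "1", "0", "0", "0", "0"]

Dimensional matrix (I×T by ω×γ×t×f×i×X1×X2×X3):
  I: [ 0  0  0  0  1  0 -2  1]
  T: [-1 -1  1 -1  0  2  3  1]
Echelon form has 2 nonzero rows (pivots: ω,i)
Repeat: ω,i; free: γ,t,f,X1,X2,X3
RREF:
  r0: [   1    1   -1    1    0   -2   -3   -1]
  r1: [   0    0    0    0    1    0   -2    1]
Fix exponent of f at 1, γ at 0, t at 0, X1 at 0, X2 at 0, X3 at 0; solve each RREF row for its pivot's exponent:
  r0: exp(ω) + (1)·1 = 0 ⇒ exp(ω) = -1
  r1: exp(i) + (0)·1 = 0 ⇒ exp(i) = 0
Π_3 = ω^-1 · f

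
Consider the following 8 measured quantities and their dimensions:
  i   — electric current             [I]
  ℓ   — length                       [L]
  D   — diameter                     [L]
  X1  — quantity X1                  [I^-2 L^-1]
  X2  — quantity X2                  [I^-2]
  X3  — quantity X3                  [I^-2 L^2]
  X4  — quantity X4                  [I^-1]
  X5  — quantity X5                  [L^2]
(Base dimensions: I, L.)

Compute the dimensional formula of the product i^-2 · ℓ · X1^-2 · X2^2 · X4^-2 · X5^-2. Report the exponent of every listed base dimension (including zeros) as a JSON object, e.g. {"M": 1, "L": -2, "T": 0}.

Exponent matrix [I,L] × [i,ℓ,D,X1,X2,X3,X4,X5]:
  I: [ 1  0  0 -2 -2 -2 -1  0]
  L: [ 0  1  1 -1  0  2  0  2]
  [I]: (-2)·1+(1)·0+(-2)·-2+(2)·-2+(-2)·-1+(-2)·0 = 0
  [L]: (-2)·0+(1)·1+(-2)·-1+(2)·0+(-2)·0+(-2)·2 = -1
⇒ L^-1

{"I": 0, "L": -1}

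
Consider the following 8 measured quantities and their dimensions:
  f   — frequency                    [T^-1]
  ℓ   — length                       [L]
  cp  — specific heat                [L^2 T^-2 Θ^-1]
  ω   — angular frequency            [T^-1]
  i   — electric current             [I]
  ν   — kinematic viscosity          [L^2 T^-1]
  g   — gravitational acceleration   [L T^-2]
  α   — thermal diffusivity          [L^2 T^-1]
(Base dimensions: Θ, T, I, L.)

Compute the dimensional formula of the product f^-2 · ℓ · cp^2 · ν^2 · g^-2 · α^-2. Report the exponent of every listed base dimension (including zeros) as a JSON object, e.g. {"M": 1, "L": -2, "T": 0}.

{"Θ": -2, "T": 2, "I": 0, "L": 3}

Exponent matrix [Θ,T,I,L] × [f,ℓ,cp,ω,i,ν,g,α]:
  Θ: [ 0  0 -1  0  0  0  0  0]
  T: [-1  0 -2 -1  0 -1 -2 -1]
  I: [ 0  0  0  0  1  0  0  0]
  L: [ 0  1  2  0  0  2  1  2]
  [Θ]: (-2)·0+(1)·0+(2)·-1+(2)·0+(-2)·0+(-2)·0 = -2
  [T]: (-2)·-1+(1)·0+(2)·-2+(2)·-1+(-2)·-2+(-2)·-1 = 2
  [I]: (-2)·0+(1)·0+(2)·0+(2)·0+(-2)·0+(-2)·0 = 0
  [L]: (-2)·0+(1)·1+(2)·2+(2)·2+(-2)·1+(-2)·2 = 3
⇒ Θ^-2 T^2 L^3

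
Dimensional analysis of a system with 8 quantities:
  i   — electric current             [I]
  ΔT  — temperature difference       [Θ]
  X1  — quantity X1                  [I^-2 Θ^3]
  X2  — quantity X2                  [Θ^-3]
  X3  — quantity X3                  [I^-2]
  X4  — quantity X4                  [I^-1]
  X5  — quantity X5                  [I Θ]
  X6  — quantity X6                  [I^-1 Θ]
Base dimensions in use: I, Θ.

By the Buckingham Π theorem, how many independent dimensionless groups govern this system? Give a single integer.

6

Write exponents as rows I,Θ / cols i,ΔT,X1,X2,X3,X4,X5,X6:
  I: [ 1  0 -2  0 -2 -1  1 -1]
  Θ: [ 0  1  3 -3  0  0  1  1]
Echelon form has 2 nonzero rows (pivots: i,ΔT)
n=8, r=2 ⇒ 6 dimensionless groups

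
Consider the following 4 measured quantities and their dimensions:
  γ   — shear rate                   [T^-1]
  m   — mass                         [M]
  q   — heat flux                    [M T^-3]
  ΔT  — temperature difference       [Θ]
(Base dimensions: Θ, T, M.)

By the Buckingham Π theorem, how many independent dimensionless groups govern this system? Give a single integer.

1

Dimensional matrix (Θ×T×M by γ×m×q×ΔT):
  Θ: [ 0  0  0  1]
  T: [-1  0 -3  0]
  M: [ 0  1  1  0]
RREF → pivots at {γ,m,ΔT} ⇒ r = 3
n=4, r=3 ⇒ 1 dimensionless group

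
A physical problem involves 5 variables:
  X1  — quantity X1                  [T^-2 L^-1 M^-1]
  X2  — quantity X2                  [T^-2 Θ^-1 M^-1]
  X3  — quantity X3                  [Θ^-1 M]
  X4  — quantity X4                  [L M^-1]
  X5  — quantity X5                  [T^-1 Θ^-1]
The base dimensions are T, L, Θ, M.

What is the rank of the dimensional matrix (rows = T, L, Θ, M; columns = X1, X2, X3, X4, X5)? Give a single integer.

3

Dimensional matrix (T×L×Θ×M by X1×X2×X3×X4×X5):
  T: [-2 -2  0  0 -1]
  L: [-1  0  0  1  0]
  Θ: [ 0 -1 -1  0 -1]
  M: [-1 -1  1 -1  0]
Echelon form has 3 nonzero rows (pivots: X1,X2,X3)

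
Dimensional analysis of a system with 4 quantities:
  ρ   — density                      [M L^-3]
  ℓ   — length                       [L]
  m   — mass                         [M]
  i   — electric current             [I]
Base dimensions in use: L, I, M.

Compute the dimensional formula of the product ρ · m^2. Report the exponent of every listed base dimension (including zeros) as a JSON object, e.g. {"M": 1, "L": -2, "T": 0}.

{"L": -3, "I": 0, "M": 3}

Dimensional matrix (L×I×M by ρ×ℓ×m×i):
  L: [-3  1  0  0]
  I: [ 0  0  0  1]
  M: [ 1  0  1  0]
  [L]: (1)·-3+(2)·0 = -3
  [I]: (1)·0+(2)·0 = 0
  [M]: (1)·1+(2)·1 = 3
⇒ L^-3 M^3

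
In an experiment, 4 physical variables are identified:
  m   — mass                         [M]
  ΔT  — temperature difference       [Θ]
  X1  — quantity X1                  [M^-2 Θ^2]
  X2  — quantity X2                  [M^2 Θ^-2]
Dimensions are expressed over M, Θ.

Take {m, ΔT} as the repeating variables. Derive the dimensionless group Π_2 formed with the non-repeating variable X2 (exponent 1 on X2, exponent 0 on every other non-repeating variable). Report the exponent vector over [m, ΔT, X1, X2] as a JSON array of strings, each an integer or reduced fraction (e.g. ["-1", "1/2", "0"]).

["-2", "2", "0", "1"]

Write exponents as rows M,Θ / cols m,ΔT,X1,X2:
  M: [ 1  0 -2  2]
  Θ: [ 0  1  2 -2]
RREF → pivots at {m,ΔT} ⇒ r = 2
Pivot set = {m,ΔT}, free = {X1,X2}
RREF:
  r0: [   1    0   -2    2]
  r1: [   0    1    2   -2]
Fix exponent of X2 at 1, X1 at 0; solve each RREF row for its pivot's exponent:
  r0: exp(m) + (2)·1 = 0 ⇒ exp(m) = -2
  r1: exp(ΔT) + (-2)·1 = 0 ⇒ exp(ΔT) = 2
Π_2 = m^-2 · ΔT^2 · X2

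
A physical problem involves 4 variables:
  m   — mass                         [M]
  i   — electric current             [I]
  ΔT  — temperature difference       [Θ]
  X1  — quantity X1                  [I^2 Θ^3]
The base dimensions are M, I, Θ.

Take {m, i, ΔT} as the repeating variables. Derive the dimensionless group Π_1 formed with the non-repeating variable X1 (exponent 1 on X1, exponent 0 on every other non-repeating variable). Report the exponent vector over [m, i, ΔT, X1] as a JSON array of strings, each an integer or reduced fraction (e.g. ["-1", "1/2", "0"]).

Exponent matrix [M,I,Θ] × [m,i,ΔT,X1]:
  M: [ 1  0  0  0]
  I: [ 0  1  0  2]
  Θ: [ 0  0  1  3]
Row reduction gives pivot columns m,i,ΔT; rank = 3
Pivot set = {m,i,ΔT}, free = {X1}
RREF:
  r0: [   1    0    0    0]
  r1: [   0    1    0    2]
  r2: [   0    0    1    3]
Fix exponent of X1 at 1; solve each RREF row for its pivot's exponent:
  r0: exp(m) + (0)·1 = 0 ⇒ exp(m) = 0
  r1: exp(i) + (2)·1 = 0 ⇒ exp(i) = -2
  r2: exp(ΔT) + (3)·1 = 0 ⇒ exp(ΔT) = -3
Π_1 = i^-2 · ΔT^-3 · X1

["0", "-2", "-3", "1"]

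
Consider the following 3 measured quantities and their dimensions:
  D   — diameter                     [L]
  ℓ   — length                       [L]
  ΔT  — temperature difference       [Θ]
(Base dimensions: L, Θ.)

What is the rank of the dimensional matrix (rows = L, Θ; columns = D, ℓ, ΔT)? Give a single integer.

2

Dimensional matrix (L×Θ by D×ℓ×ΔT):
  L: [ 1  1  0]
  Θ: [ 0  0  1]
Row reduction gives pivot columns D,ΔT; rank = 2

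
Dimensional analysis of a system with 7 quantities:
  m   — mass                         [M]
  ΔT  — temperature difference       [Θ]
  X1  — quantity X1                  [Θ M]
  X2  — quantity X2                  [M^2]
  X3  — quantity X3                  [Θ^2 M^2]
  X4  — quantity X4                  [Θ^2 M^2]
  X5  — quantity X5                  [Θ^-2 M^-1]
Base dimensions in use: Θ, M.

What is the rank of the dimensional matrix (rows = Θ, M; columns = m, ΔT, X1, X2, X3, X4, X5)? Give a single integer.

Dimensional matrix (Θ×M by m×ΔT×X1×X2×X3×X4×X5):
  Θ: [ 0  1  1  0  2  2 -2]
  M: [ 1  0  1  2  2  2 -1]
Echelon form has 2 nonzero rows (pivots: m,ΔT)

2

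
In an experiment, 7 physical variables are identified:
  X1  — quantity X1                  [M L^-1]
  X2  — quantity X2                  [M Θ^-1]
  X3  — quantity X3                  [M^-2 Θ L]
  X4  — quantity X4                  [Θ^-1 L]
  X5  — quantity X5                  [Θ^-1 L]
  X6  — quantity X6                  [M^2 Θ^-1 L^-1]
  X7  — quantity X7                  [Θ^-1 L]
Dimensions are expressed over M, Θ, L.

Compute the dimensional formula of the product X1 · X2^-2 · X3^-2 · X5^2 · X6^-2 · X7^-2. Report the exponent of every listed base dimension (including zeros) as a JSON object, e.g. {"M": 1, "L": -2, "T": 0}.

Exponent matrix [M,Θ,L] × [X1,X2,X3,X4,X5,X6,X7]:
  M: [ 1  1 -2  0  0  2  0]
  Θ: [ 0 -1  1 -1 -1 -1 -1]
  L: [-1  0  1  1  1 -1  1]
  [M]: (1)·1+(-2)·1+(-2)·-2+(2)·0+(-2)·2+(-2)·0 = -1
  [Θ]: (1)·0+(-2)·-1+(-2)·1+(2)·-1+(-2)·-1+(-2)·-1 = 2
  [L]: (1)·-1+(-2)·0+(-2)·1+(2)·1+(-2)·-1+(-2)·1 = -1
⇒ M^-1 Θ^2 L^-1

{"M": -1, "Θ": 2, "L": -1}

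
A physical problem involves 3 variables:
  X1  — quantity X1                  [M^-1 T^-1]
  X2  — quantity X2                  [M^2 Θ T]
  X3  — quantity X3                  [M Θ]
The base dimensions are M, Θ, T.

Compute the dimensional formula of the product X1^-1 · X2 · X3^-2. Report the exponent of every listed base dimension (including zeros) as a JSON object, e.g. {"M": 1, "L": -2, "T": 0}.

Dimensional matrix (M×Θ×T by X1×X2×X3):
  M: [-1  2  1]
  Θ: [ 0  1  1]
  T: [-1  1  0]
  [M]: (-1)·-1+(1)·2+(-2)·1 = 1
  [Θ]: (-1)·0+(1)·1+(-2)·1 = -1
  [T]: (-1)·-1+(1)·1+(-2)·0 = 2
⇒ M Θ^-1 T^2

{"M": 1, "Θ": -1, "T": 2}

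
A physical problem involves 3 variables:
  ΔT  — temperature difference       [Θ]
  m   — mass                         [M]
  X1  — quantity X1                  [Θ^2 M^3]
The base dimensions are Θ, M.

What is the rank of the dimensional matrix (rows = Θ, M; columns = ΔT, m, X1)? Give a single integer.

2

Write exponents as rows Θ,M / cols ΔT,m,X1:
  Θ: [ 1  0  2]
  M: [ 0  1  3]
Row reduction gives pivot columns ΔT,m; rank = 2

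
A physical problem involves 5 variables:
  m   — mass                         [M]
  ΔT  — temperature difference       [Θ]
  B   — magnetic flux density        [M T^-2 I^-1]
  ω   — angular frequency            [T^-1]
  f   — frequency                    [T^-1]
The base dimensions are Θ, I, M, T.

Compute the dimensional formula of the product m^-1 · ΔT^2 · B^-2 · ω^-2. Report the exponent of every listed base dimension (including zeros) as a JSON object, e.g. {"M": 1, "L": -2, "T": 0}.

Exponent matrix [Θ,I,M,T] × [m,ΔT,B,ω,f]:
  Θ: [ 0  1  0  0  0]
  I: [ 0  0 -1  0  0]
  M: [ 1  0  1  0  0]
  T: [ 0  0 -2 -1 -1]
  [Θ]: (-1)·0+(2)·1+(-2)·0+(-2)·0 = 2
  [I]: (-1)·0+(2)·0+(-2)·-1+(-2)·0 = 2
  [M]: (-1)·1+(2)·0+(-2)·1+(-2)·0 = -3
  [T]: (-1)·0+(2)·0+(-2)·-2+(-2)·-1 = 6
⇒ Θ^2 I^2 M^-3 T^6

{"Θ": 2, "I": 2, "M": -3, "T": 6}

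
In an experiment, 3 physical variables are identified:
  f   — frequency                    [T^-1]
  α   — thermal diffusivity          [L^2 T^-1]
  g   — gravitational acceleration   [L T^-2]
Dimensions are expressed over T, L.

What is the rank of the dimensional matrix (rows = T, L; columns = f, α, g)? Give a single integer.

Dimensional matrix (T×L by f×α×g):
  T: [-1 -1 -2]
  L: [ 0  2  1]
Echelon form has 2 nonzero rows (pivots: f,α)

2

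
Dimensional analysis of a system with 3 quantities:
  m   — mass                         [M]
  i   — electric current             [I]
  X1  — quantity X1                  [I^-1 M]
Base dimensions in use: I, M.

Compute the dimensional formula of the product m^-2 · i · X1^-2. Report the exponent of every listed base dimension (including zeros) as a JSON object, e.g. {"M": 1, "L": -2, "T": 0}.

{"I": 3, "M": -4}

Exponent matrix [I,M] × [m,i,X1]:
  I: [ 0  1 -1]
  M: [ 1  0  1]
  [I]: (-2)·0+(1)·1+(-2)·-1 = 3
  [M]: (-2)·1+(1)·0+(-2)·1 = -4
⇒ I^3 M^-4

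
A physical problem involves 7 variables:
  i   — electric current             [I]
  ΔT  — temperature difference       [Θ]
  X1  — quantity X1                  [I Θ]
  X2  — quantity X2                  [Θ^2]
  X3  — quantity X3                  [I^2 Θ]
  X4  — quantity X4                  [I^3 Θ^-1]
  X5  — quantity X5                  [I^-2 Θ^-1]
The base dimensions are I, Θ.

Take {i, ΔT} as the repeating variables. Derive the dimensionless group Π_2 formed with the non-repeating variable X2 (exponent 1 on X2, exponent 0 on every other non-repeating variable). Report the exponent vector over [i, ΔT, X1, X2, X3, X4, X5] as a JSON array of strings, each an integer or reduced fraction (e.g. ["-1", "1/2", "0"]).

Dimensional matrix (I×Θ by i×ΔT×X1×X2×X3×X4×X5):
  I: [ 1  0  1  0  2  3 -2]
  Θ: [ 0  1  1  2  1 -1 -1]
RREF → pivots at {i,ΔT} ⇒ r = 2
Pivot set = {i,ΔT}, free = {X1,X2,X3,X4,X5}
RREF:
  r0: [   1    0    1    0    2    3   -2]
  r1: [   0    1    1    2    1   -1   -1]
Fix exponent of X2 at 1, X1 at 0, X3 at 0, X4 at 0, X5 at 0; solve each RREF row for its pivot's exponent:
  r0: exp(i) + (0)·1 = 0 ⇒ exp(i) = 0
  r1: exp(ΔT) + (2)·1 = 0 ⇒ exp(ΔT) = -2
Π_2 = ΔT^-2 · X2

["0", "-2", "0", "1", "0", "0", "0"]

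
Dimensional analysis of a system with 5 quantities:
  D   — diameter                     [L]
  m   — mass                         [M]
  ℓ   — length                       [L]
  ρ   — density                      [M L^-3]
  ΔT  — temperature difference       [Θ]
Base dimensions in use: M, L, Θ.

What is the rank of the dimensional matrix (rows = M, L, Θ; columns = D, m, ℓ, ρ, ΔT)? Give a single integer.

3

Dimensional matrix (M×L×Θ by D×m×ℓ×ρ×ΔT):
  M: [ 0  1  0  1  0]
  L: [ 1  0  1 -3  0]
  Θ: [ 0  0  0  0  1]
Row reduction gives pivot columns D,m,ΔT; rank = 3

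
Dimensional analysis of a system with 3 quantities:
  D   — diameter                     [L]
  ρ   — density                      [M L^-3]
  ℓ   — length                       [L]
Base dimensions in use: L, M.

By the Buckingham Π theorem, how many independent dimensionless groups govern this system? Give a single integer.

1

Dimensional matrix (L×M by D×ρ×ℓ):
  L: [ 1 -3  1]
  M: [ 0  1  0]
Row reduction gives pivot columns D,ρ; rank = 2
Π count = n − r = 3 − 2 = 1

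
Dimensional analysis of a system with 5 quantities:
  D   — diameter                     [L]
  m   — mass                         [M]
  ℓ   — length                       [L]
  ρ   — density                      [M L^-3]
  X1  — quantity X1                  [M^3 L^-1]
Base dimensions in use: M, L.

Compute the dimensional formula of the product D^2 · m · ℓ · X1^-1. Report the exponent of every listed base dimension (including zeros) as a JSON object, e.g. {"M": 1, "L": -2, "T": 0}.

Exponent matrix [M,L] × [D,m,ℓ,ρ,X1]:
  M: [ 0  1  0  1  3]
  L: [ 1  0  1 -3 -1]
  [M]: (2)·0+(1)·1+(1)·0+(-1)·3 = -2
  [L]: (2)·1+(1)·0+(1)·1+(-1)·-1 = 4
⇒ M^-2 L^4

{"M": -2, "L": 4}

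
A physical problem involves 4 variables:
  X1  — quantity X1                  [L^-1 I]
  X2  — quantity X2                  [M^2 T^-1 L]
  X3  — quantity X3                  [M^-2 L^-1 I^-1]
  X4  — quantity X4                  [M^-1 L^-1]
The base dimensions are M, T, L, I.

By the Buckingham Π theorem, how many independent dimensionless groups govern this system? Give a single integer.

1

Dimensional matrix (M×T×L×I by X1×X2×X3×X4):
  M: [ 0  2 -2 -1]
  T: [ 0 -1  0  0]
  L: [-1  1 -1 -1]
  I: [ 1  0 -1  0]
Row reduction gives pivot columns X1,X2,X3; rank = 3
Π count = n − r = 4 − 3 = 1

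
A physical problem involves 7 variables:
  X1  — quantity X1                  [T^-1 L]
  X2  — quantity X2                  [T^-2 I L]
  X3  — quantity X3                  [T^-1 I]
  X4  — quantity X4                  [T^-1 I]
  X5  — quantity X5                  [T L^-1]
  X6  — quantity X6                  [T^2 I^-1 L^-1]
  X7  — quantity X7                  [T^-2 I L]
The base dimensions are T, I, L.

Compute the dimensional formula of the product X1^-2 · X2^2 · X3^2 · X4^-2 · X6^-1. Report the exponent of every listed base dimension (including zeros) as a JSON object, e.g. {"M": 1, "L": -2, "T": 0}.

{"T": -4, "I": 3, "L": 1}

Exponent matrix [T,I,L] × [X1,X2,X3,X4,X5,X6,X7]:
  T: [-1 -2 -1 -1  1  2 -2]
  I: [ 0  1  1  1  0 -1  1]
  L: [ 1  1  0  0 -1 -1  1]
  [T]: (-2)·-1+(2)·-2+(2)·-1+(-2)·-1+(-1)·2 = -4
  [I]: (-2)·0+(2)·1+(2)·1+(-2)·1+(-1)·-1 = 3
  [L]: (-2)·1+(2)·1+(2)·0+(-2)·0+(-1)·-1 = 1
⇒ T^-4 I^3 L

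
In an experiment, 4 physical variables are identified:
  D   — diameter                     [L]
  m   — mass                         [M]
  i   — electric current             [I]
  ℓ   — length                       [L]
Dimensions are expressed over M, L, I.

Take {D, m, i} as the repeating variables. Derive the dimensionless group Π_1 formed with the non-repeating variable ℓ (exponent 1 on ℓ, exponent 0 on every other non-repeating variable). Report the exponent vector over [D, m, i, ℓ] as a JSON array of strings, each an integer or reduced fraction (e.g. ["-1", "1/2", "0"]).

["-1", "0", "0", "1"]

Exponent matrix [M,L,I] × [D,m,i,ℓ]:
  M: [ 0  1  0  0]
  L: [ 1  0  0  1]
  I: [ 0  0  1  0]
RREF → pivots at {D,m,i} ⇒ r = 3
Pivot set = {D,m,i}, free = {ℓ}
RREF:
  r0: [   1    0    0    1]
  r1: [   0    1    0    0]
  r2: [   0    0    1    0]
Fix exponent of ℓ at 1; solve each RREF row for its pivot's exponent:
  r0: exp(D) + (1)·1 = 0 ⇒ exp(D) = -1
  r1: exp(m) + (0)·1 = 0 ⇒ exp(m) = 0
  r2: exp(i) + (0)·1 = 0 ⇒ exp(i) = 0
Π_1 = D^-1 · ℓ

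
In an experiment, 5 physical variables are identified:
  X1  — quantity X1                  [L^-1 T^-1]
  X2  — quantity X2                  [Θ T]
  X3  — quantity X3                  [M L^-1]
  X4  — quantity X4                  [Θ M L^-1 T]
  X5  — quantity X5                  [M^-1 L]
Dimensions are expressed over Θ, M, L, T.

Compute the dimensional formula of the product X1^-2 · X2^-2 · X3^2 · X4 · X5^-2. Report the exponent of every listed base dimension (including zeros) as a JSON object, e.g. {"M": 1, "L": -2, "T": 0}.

{"Θ": -1, "M": 5, "L": -3, "T": 1}

Exponent matrix [Θ,M,L,T] × [X1,X2,X3,X4,X5]:
  Θ: [ 0  1  0  1  0]
  M: [ 0  0  1  1 -1]
  L: [-1  0 -1 -1  1]
  T: [-1  1  0  1  0]
  [Θ]: (-2)·0+(-2)·1+(2)·0+(1)·1+(-2)·0 = -1
  [M]: (-2)·0+(-2)·0+(2)·1+(1)·1+(-2)·-1 = 5
  [L]: (-2)·-1+(-2)·0+(2)·-1+(1)·-1+(-2)·1 = -3
  [T]: (-2)·-1+(-2)·1+(2)·0+(1)·1+(-2)·0 = 1
⇒ Θ^-1 M^5 L^-3 T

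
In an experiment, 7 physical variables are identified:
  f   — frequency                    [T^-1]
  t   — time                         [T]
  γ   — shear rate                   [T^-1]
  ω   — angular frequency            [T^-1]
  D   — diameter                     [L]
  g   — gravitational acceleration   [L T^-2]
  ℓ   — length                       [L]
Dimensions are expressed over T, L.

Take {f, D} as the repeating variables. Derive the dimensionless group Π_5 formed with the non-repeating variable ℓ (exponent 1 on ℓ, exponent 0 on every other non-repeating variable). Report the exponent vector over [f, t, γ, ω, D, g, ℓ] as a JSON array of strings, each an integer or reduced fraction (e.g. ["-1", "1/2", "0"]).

Exponent matrix [T,L] × [f,t,γ,ω,D,g,ℓ]:
  T: [-1  1 -1 -1  0 -2  0]
  L: [ 0  0  0  0  1  1  1]
Row reduction gives pivot columns f,D; rank = 2
Repeat: f,D; free: t,γ,ω,g,ℓ
RREF:
  r0: [   1   -1    1    1    0    2    0]
  r1: [   0    0    0    0    1    1    1]
Fix exponent of ℓ at 1, t at 0, γ at 0, ω at 0, g at 0; solve each RREF row for its pivot's exponent:
  r0: exp(f) + (0)·1 = 0 ⇒ exp(f) = 0
  r1: exp(D) + (1)·1 = 0 ⇒ exp(D) = -1
Π_5 = D^-1 · ℓ

["0", "0", "0", "0", "-1", "0", "1"]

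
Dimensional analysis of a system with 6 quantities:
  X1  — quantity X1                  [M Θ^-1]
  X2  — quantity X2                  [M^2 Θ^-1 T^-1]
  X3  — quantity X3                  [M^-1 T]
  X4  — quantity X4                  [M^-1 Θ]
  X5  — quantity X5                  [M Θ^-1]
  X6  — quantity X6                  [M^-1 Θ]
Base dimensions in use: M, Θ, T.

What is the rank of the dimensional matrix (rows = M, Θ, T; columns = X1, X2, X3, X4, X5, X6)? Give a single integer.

Exponent matrix [M,Θ,T] × [X1,X2,X3,X4,X5,X6]:
  M: [ 1  2 -1 -1  1 -1]
  Θ: [-1 -1  0  1 -1  1]
  T: [ 0 -1  1  0  0  0]
Row reduction gives pivot columns X1,X2; rank = 2

2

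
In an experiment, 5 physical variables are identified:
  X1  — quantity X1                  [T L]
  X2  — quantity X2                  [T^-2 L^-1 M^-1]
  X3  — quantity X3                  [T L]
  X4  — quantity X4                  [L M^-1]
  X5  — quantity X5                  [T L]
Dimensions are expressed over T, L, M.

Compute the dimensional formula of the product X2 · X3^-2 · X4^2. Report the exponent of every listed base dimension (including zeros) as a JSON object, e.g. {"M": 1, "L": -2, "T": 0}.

{"T": -4, "L": -1, "M": -3}

Exponent matrix [T,L,M] × [X1,X2,X3,X4,X5]:
  T: [ 1 -2  1  0  1]
  L: [ 1 -1  1  1  1]
  M: [ 0 -1  0 -1  0]
  [T]: (1)·-2+(-2)·1+(2)·0 = -4
  [L]: (1)·-1+(-2)·1+(2)·1 = -1
  [M]: (1)·-1+(-2)·0+(2)·-1 = -3
⇒ T^-4 L^-1 M^-3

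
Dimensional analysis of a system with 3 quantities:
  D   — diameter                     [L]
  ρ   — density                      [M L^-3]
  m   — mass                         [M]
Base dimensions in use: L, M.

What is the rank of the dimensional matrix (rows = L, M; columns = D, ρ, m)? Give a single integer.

Dimensional matrix (L×M by D×ρ×m):
  L: [ 1 -3  0]
  M: [ 0  1  1]
Row reduction gives pivot columns D,ρ; rank = 2

2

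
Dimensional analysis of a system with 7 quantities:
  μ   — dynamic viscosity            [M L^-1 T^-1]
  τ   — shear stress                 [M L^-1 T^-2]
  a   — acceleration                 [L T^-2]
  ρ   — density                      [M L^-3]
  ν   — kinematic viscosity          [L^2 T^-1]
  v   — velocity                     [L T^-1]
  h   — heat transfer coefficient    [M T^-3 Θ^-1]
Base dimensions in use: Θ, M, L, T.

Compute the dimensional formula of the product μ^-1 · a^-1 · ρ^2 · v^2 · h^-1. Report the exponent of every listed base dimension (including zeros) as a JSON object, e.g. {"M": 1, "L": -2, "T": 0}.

Write exponents as rows Θ,M,L,T / cols μ,τ,a,ρ,ν,v,h:
  Θ: [ 0  0  0  0  0  0 -1]
  M: [ 1  1  0  1  0  0  1]
  L: [-1 -1  1 -3  2  1  0]
  T: [-1 -2 -2  0 -1 -1 -3]
  [Θ]: (-1)·0+(-1)·0+(2)·0+(2)·0+(-1)·-1 = 1
  [M]: (-1)·1+(-1)·0+(2)·1+(2)·0+(-1)·1 = 0
  [L]: (-1)·-1+(-1)·1+(2)·-3+(2)·1+(-1)·0 = -4
  [T]: (-1)·-1+(-1)·-2+(2)·0+(2)·-1+(-1)·-3 = 4
⇒ Θ L^-4 T^4

{"Θ": 1, "M": 0, "L": -4, "T": 4}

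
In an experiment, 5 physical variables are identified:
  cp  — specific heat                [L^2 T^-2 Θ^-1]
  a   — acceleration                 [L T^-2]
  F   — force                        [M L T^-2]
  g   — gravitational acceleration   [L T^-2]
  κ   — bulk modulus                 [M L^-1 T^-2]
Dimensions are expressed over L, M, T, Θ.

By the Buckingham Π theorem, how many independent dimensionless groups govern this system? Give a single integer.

Write exponents as rows L,M,T,Θ / cols cp,a,F,g,κ:
  L: [ 2  1  1  1 -1]
  M: [ 0  0  1  0  1]
  T: [-2 -2 -2 -2 -2]
  Θ: [-1  0  0  0  0]
Echelon form has 4 nonzero rows (pivots: cp,a,F,κ)
Π count = n − r = 5 − 4 = 1

1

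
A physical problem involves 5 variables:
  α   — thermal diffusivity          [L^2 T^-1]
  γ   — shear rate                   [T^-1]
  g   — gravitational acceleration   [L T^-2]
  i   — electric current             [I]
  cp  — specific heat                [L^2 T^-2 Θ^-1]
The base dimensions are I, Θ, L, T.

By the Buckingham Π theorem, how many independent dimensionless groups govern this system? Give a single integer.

Write exponents as rows I,Θ,L,T / cols α,γ,g,i,cp:
  I: [ 0  0  0  1  0]
  Θ: [ 0  0  0  0 -1]
  L: [ 2  0  1  0  2]
  T: [-1 -1 -2  0 -2]
Echelon form has 4 nonzero rows (pivots: α,γ,i,cp)
Π count = n − r = 5 − 4 = 1

1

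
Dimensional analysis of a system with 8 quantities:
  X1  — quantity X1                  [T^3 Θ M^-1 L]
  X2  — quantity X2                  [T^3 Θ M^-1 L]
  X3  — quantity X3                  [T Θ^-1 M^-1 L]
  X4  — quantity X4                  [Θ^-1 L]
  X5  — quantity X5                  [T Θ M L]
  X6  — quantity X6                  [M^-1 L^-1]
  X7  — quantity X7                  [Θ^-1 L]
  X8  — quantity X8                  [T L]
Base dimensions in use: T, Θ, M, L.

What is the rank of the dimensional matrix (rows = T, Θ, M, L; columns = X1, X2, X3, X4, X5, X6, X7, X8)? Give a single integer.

Dimensional matrix (T×Θ×M×L by X1×X2×X3×X4×X5×X6×X7×X8):
  T: [ 3  3  1  0  1  0  0  1]
  Θ: [ 1  1 -1 -1  1  0 -1  0]
  M: [-1 -1 -1  0  1 -1  0  0]
  L: [ 1  1  1  1  1 -1  1  1]
Row reduction gives pivot columns X1,X3,X4; rank = 3

3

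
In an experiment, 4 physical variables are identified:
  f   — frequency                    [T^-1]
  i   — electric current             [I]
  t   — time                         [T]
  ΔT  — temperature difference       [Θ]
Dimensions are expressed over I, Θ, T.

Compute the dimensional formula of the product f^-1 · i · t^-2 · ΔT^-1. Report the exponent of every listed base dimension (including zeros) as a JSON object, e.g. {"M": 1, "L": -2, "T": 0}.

{"I": 1, "Θ": -1, "T": -1}

Exponent matrix [I,Θ,T] × [f,i,t,ΔT]:
  I: [ 0  1  0  0]
  Θ: [ 0  0  0  1]
  T: [-1  0  1  0]
  [I]: (-1)·0+(1)·1+(-2)·0+(-1)·0 = 1
  [Θ]: (-1)·0+(1)·0+(-2)·0+(-1)·1 = -1
  [T]: (-1)·-1+(1)·0+(-2)·1+(-1)·0 = -1
⇒ I Θ^-1 T^-1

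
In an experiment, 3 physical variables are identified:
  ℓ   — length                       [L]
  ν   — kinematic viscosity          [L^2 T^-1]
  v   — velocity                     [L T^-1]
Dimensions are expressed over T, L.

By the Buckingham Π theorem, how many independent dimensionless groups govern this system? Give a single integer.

Dimensional matrix (T×L by ℓ×ν×v):
  T: [ 0 -1 -1]
  L: [ 1  2  1]
RREF → pivots at {ℓ,ν} ⇒ r = 2
n=3, r=2 ⇒ 1 dimensionless group

1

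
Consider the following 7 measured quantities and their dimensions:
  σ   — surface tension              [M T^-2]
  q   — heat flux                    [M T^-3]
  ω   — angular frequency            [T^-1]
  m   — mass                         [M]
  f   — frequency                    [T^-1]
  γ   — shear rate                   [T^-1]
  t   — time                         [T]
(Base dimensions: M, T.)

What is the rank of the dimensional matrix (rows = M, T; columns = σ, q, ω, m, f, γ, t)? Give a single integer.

2

Exponent matrix [M,T] × [σ,q,ω,m,f,γ,t]:
  M: [ 1  1  0  1  0  0  0]
  T: [-2 -3 -1  0 -1 -1  1]
Row reduction gives pivot columns σ,q; rank = 2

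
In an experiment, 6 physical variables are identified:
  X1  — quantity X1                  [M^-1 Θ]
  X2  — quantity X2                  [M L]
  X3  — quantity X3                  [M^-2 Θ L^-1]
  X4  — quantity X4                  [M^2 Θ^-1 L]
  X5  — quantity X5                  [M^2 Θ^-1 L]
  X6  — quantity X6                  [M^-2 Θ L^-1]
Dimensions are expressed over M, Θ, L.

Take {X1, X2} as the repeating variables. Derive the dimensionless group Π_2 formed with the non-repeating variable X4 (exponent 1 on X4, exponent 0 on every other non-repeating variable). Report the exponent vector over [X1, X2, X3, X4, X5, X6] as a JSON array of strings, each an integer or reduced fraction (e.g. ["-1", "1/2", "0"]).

Dimensional matrix (M×Θ×L by X1×X2×X3×X4×X5×X6):
  M: [-1  1 -2  2  2 -2]
  Θ: [ 1  0  1 -1 -1  1]
  L: [ 0  1 -1  1  1 -1]
Echelon form has 2 nonzero rows (pivots: X1,X2)
Repeat: X1,X2; free: X3,X4,X5,X6
RREF:
  r0: [   1    0    1   -1   -1    1]
  r1: [   0    1   -1    1    1   -1]
  r2: [   0    0    0    0    0    0]
Fix exponent of X4 at 1, X3 at 0, X5 at 0, X6 at 0; solve each RREF row for its pivot's exponent:
  r0: exp(X1) + (-1)·1 = 0 ⇒ exp(X1) = 1
  r1: exp(X2) + (1)·1 = 0 ⇒ exp(X2) = -1
Π_2 = X1 · X2^-1 · X4

["1", "-1", "0", "1", "0", "0"]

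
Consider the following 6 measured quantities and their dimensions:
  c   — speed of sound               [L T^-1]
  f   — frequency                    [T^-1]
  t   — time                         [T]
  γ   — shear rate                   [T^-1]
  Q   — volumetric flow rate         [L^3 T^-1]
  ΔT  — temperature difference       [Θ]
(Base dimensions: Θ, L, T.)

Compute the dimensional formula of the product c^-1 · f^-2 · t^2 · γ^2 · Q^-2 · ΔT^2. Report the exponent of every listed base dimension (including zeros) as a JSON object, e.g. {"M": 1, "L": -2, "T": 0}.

{"Θ": 2, "L": -7, "T": 5}

Write exponents as rows Θ,L,T / cols c,f,t,γ,Q,ΔT:
  Θ: [ 0  0  0  0  0  1]
  L: [ 1  0  0  0  3  0]
  T: [-1 -1  1 -1 -1  0]
  [Θ]: (-1)·0+(-2)·0+(2)·0+(2)·0+(-2)·0+(2)·1 = 2
  [L]: (-1)·1+(-2)·0+(2)·0+(2)·0+(-2)·3+(2)·0 = -7
  [T]: (-1)·-1+(-2)·-1+(2)·1+(2)·-1+(-2)·-1+(2)·0 = 5
⇒ Θ^2 L^-7 T^5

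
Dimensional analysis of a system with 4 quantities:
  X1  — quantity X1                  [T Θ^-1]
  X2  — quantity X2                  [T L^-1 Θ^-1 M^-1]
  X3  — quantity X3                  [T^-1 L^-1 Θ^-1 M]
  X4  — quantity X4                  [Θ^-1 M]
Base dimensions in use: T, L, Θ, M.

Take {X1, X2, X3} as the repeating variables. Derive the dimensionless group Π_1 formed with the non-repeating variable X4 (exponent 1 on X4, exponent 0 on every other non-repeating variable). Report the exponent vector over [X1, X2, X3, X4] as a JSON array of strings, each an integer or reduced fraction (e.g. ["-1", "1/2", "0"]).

["-1", "1/2", "-1/2", "1"]

Dimensional matrix (T×L×Θ×M by X1×X2×X3×X4):
  T: [ 1  1 -1  0]
  L: [ 0 -1 -1  0]
  Θ: [-1 -1 -1 -1]
  M: [ 0 -1  1  1]
Row reduction gives pivot columns X1,X2,X3; rank = 3
Pivot set = {X1,X2,X3}, free = {X4}
RREF:
  r0: [   1    0    0    1]
  r1: [   0    1    0 -1/2]
  r2: [   0    0    1  1/2]
  r3: [   0    0    0    0]
Fix exponent of X4 at 1; solve each RREF row for its pivot's exponent:
  r0: exp(X1) + (1)·1 = 0 ⇒ exp(X1) = -1
  r1: exp(X2) + (-1/2)·1 = 0 ⇒ exp(X2) = 1/2
  r2: exp(X3) + (1/2)·1 = 0 ⇒ exp(X3) = -1/2
Π_1 = X1^-1 · X2^(1/2) · X3^(-1/2) · X4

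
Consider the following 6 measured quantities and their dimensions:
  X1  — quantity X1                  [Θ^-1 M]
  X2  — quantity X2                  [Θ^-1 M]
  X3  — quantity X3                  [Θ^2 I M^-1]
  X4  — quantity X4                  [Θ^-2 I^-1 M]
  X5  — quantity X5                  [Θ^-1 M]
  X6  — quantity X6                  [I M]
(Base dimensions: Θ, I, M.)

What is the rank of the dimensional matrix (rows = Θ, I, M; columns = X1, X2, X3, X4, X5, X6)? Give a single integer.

2

Exponent matrix [Θ,I,M] × [X1,X2,X3,X4,X5,X6]:
  Θ: [-1 -1  2 -2 -1  0]
  I: [ 0  0  1 -1  0  1]
  M: [ 1  1 -1  1  1  1]
Row reduction gives pivot columns X1,X3; rank = 2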